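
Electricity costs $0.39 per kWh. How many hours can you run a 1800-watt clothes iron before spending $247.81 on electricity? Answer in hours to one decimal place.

353.0 h

Energy available = $247.81 ÷ $0.39/kWh = 635.4103 kWh
Hours = 635.4103 kWh ÷ 1.8 kW = 353.0 h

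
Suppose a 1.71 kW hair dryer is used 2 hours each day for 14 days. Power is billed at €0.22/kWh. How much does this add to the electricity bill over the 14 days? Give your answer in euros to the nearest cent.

€10.53

Runtime = 2 h/day × 14 days = 28 h
Energy = 1.71 kW × 28 h = 47.88 kWh
Cost = 47.88 kWh × €0.22/kWh = €10.53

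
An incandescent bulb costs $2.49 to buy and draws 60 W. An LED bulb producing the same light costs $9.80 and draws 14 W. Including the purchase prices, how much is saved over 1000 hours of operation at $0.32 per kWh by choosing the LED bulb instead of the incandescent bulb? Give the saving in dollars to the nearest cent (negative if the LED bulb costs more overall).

incandescent bulb: $2.49 + (60/1000) kW × 1000 h × $0.32 = $2.49 + $19.2 = $21.69
LED bulb: $9.80 + (14/1000) kW × 1000 h × $0.32 = $9.80 + $4.48 = $14.28
Saving = $21.69 − $14.28 = $7.41

$7.41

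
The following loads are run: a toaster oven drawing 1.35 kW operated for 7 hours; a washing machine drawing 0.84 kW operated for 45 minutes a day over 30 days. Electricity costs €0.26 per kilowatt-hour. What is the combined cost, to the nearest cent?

€7.37

toaster oven: 1.35 kW × 7 h = 9.45 kWh
washing machine: Runtime = 45 min × 30 = 1350 min = 22.5 h
washing machine: 0.84 kW × 22.5 h = 18.9 kWh
Total energy = 28.35 kWh
Cost = 28.35 × €0.26 = €7.37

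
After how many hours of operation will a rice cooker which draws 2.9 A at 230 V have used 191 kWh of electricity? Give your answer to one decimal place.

Power = 2.9 A × 230 V = 667 W = 0.667 kW
Hours = 191 kWh ÷ 0.667 kW = 286.4 h

286.4 h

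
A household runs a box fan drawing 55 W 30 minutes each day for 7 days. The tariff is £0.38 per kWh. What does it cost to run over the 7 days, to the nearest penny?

£0.07

Runtime = 30 min × 7 = 210 min = 3.5 h
Energy = 0.055 kW × 3.5 h = 0.1925 kWh
Cost = 0.1925 kWh × £0.38/kWh = £0.07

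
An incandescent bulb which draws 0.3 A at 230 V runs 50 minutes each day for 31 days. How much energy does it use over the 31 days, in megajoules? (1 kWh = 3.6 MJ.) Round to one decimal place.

6.4 MJ

Power = 0.3 A × 230 V = 69 W = 0.069 kW
Runtime = 50 min × 31 = 1550 min = 25.833333… h
Energy = 0.069 kW × 25.833333… h = 1.7825 kWh
= 1.7825 × 3.6 MJ = 6.4 MJ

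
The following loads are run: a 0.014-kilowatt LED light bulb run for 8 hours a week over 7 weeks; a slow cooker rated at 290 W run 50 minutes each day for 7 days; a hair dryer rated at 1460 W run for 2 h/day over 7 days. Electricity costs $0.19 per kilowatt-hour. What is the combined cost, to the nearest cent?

LED light bulb: Runtime = 8 h/week × 7 weeks = 56 h
LED light bulb: 0.014 kW × 56 h = 0.784 kWh
slow cooker: Runtime = 50 min × 7 = 350 min = 5.833333… h
slow cooker: 0.29 kW × 5.833333… h = 1.691666… kWh
hair dryer: Runtime = 2 h/day × 7 days = 14 h
hair dryer: 1.46 kW × 14 h = 20.44 kWh
Total energy = 22.915666… kWh
Cost = 22.915666… × $0.19 = $4.35

$4.35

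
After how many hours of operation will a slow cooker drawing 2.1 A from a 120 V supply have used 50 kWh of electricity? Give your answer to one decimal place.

Power = 2.1 A × 120 V = 252 W = 0.252 kW
Hours = 50 kWh ÷ 0.252 kW = 198.4 h

198.4 h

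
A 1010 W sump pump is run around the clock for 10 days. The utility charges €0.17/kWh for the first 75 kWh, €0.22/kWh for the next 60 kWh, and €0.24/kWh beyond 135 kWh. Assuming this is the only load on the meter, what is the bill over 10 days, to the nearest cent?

€51.73

Runtime = 24 h × 10 = 240 h
Energy = 1.01 kW × 240 h = 242.4 kWh
Tier 1 (0–75 kWh): 75 × €0.17 = €12.75
Tier 2 (75–135 kWh): 60 × €0.22 = €13.2
Above 135 kWh: 107.4 × €0.24 = €25.776
Bill = €51.73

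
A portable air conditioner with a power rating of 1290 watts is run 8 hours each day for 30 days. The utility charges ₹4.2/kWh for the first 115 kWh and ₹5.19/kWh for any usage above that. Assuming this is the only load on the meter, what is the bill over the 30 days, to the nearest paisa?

₹1492.97

Runtime = 8 h/day × 30 days = 240 h
Energy = 1.29 kW × 240 h = 309.6 kWh
Tier 1 (0–115 kWh): 115 × ₹4.2 = ₹483
Above 115 kWh: 194.6 × ₹5.19 = ₹1009.974
Bill = ₹1492.97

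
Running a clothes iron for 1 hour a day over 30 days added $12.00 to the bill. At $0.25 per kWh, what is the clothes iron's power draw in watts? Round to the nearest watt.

1600 W

Energy = $12.00 ÷ $0.25/kWh = 48 kWh
Runtime = 1 h/day × 30 days = 30 h
Power = 48 kWh ÷ 30 h = 1.6 kW = 1600 W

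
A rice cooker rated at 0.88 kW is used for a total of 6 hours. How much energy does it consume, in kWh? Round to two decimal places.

Energy = 0.88 kW × 6 h = 5.28 kWh

5.28 kWh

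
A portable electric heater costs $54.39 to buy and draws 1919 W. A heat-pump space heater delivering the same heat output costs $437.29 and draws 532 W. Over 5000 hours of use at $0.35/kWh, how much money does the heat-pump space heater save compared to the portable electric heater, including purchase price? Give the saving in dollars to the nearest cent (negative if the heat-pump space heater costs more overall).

portable electric heater: $54.39 + (1919/1000) kW × 5000 h × $0.35 = $54.39 + $3358.25 = $3412.64
heat-pump space heater: $437.29 + (532/1000) kW × 5000 h × $0.35 = $437.29 + $931 = $1368.29
Saving = $3412.64 − $1368.29 = $2044.35

$2044.35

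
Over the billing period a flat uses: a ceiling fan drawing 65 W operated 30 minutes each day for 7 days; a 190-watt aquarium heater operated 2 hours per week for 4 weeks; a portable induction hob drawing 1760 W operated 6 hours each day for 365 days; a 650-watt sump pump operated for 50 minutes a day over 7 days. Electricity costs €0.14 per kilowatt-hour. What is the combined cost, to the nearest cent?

€540.39

ceiling fan: Runtime = 30 min × 7 = 210 min = 3.5 h
ceiling fan: 0.065 kW × 3.5 h = 0.2275 kWh
aquarium heater: Runtime = 2 h/week × 4 weeks = 8 h
aquarium heater: 0.19 kW × 8 h = 1.52 kWh
portable induction hob: Runtime = 6 h/day × 365 days = 2190 h
portable induction hob: 1.76 kW × 2190 h = 3854.4 kWh
sump pump: Runtime = 50 min × 7 = 350 min = 5.833333… h
sump pump: 0.65 kW × 5.833333… h = 3.791666… kWh
Total energy = 3859.939166… kWh
Cost = 3859.939166… × €0.14 = €540.39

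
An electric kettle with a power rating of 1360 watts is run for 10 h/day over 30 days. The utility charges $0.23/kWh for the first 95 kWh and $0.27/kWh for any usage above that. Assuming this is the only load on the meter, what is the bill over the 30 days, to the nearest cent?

$106.36

Runtime = 10 h/day × 30 days = 300 h
Energy = 1.36 kW × 300 h = 408 kWh
Tier 1 (0–95 kWh): 95 × $0.23 = $21.85
Above 95 kWh: 313 × $0.27 = $84.51
Bill = $106.36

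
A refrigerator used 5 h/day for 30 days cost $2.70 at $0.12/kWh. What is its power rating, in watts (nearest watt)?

Energy = $2.70 ÷ $0.12/kWh = 22.5 kWh
Runtime = 5 h/day × 30 days = 150 h
Power = 22.5 kWh ÷ 150 h = 0.15 kW = 150 W

150 W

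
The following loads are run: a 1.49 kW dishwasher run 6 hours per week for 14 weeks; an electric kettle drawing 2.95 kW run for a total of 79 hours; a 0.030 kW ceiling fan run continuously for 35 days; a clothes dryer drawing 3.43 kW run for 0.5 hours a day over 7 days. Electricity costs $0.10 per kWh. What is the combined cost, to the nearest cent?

$39.54

dishwasher: Runtime = 6 h/week × 14 weeks = 84 h
dishwasher: 1.49 kW × 84 h = 125.16 kWh
electric kettle: 2.95 kW × 79 h = 233.05 kWh
ceiling fan: Runtime = 24 h × 35 = 840 h
ceiling fan: 0.03 kW × 840 h = 25.2 kWh
clothes dryer: Runtime = 0.5 h/day × 7 days = 3.5 h
clothes dryer: 3.43 kW × 3.5 h = 12.005 kWh
Total energy = 395.415 kWh
Cost = 395.415 × $0.10 = $39.54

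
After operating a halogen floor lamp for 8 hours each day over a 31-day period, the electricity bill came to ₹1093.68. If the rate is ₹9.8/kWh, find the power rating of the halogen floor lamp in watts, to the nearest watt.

450 W

Energy = ₹1093.68 ÷ ₹9.8/kWh = 111.6 kWh
Runtime = 8 h/day × 31 days = 248 h
Power = 111.6 kWh ÷ 248 h = 0.45 kW = 450 W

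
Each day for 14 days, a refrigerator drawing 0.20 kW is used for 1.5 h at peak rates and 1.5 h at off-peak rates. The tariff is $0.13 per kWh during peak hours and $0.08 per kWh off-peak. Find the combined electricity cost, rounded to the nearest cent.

$0.88

Peak energy = 0.2 kW × 1.5 h × 14 = 4.2 kWh
Off-peak energy = 0.2 kW × 1.5 h × 14 = 4.2 kWh
Cost = 4.2 × $0.13 + 4.2 × $0.08 = $0.546 + $0.336 = $0.88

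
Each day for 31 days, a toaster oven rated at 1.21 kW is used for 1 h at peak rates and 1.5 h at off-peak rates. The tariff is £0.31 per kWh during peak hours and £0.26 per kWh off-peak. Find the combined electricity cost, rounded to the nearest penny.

£26.26

Peak energy = 1.21 kW × 1 h × 31 = 37.51 kWh
Off-peak energy = 1.21 kW × 1.5 h × 31 = 56.265 kWh
Cost = 37.51 × £0.31 + 56.265 × £0.26 = £11.6281 + £14.6289 = £26.26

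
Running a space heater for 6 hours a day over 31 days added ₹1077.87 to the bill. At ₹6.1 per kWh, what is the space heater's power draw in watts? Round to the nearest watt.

950 W

Energy = ₹1077.87 ÷ ₹6.1/kWh = 176.7 kWh
Runtime = 6 h/day × 31 days = 186 h
Power = 176.7 kWh ÷ 186 h = 0.95 kW = 950 W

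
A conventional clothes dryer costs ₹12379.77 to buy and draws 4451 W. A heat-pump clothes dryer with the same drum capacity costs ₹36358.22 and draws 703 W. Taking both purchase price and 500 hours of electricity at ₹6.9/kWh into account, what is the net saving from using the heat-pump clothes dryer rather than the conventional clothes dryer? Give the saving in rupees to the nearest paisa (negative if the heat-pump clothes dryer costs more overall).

-₹11047.85

conventional clothes dryer: ₹12379.77 + (4451/1000) kW × 500 h × ₹6.9 = ₹12379.77 + ₹15355.95 = ₹27735.72
heat-pump clothes dryer: ₹36358.22 + (703/1000) kW × 500 h × ₹6.9 = ₹36358.22 + ₹2425.35 = ₹38783.57
Saving = ₹27735.72 − ₹38783.57 = −₹11047.85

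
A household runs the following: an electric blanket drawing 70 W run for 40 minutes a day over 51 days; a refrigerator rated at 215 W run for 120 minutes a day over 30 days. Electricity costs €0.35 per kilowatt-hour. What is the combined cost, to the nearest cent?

electric blanket: Runtime = 40 min × 51 = 2040 min = 34 h
electric blanket: 0.07 kW × 34 h = 2.38 kWh
refrigerator: Runtime = 120 min × 30 = 3600 min = 60 h
refrigerator: 0.215 kW × 60 h = 12.9 kWh
Total energy = 15.28 kWh
Cost = 15.28 × €0.35 = €5.35

€5.35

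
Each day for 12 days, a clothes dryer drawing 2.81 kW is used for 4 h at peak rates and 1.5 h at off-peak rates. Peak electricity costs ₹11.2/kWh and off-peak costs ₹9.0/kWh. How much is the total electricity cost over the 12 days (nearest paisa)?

Peak energy = 2.81 kW × 4 h × 12 = 134.88 kWh
Off-peak energy = 2.81 kW × 1.5 h × 12 = 50.58 kWh
Cost = 134.88 × ₹11.2 + 50.58 × ₹9.0 = ₹1510.656 + ₹455.22 = ₹1965.88

₹1965.88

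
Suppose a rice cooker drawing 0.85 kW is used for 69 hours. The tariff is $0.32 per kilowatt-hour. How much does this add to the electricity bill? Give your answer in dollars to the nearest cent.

$18.77

Energy = 0.85 kW × 69 h = 58.65 kWh
Cost = 58.65 kWh × $0.32/kWh = $18.77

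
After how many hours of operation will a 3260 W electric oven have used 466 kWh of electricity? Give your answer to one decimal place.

Hours = 466 kWh ÷ 3.26 kW = 142.9 h

142.9 h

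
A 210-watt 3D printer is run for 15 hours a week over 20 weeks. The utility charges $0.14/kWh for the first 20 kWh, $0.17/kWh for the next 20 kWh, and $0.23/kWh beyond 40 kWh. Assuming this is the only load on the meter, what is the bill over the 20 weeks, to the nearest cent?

$11.49

Runtime = 15 h/week × 20 weeks = 300 h
Energy = 0.21 kW × 300 h = 63 kWh
Tier 1 (0–20 kWh): 20 × $0.14 = $2.8
Tier 2 (20–40 kWh): 20 × $0.17 = $3.4
Above 40 kWh: 23 × $0.23 = $5.29
Bill = $11.49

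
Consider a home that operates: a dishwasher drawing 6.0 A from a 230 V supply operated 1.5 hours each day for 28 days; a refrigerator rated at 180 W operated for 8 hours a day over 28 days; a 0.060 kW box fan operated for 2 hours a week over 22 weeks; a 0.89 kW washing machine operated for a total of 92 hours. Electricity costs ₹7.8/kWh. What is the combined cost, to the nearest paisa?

₹1425.84

dishwasher: Power = 6.0 A × 230 V = 1380 W = 1.38 kW
dishwasher: Runtime = 1.5 h/day × 28 days = 42 h
dishwasher: 1.38 kW × 42 h = 57.96 kWh
refrigerator: Runtime = 8 h/day × 28 days = 224 h
refrigerator: 0.18 kW × 224 h = 40.32 kWh
box fan: Runtime = 2 h/week × 22 weeks = 44 h
box fan: 0.06 kW × 44 h = 2.64 kWh
washing machine: 0.89 kW × 92 h = 81.88 kWh
Total energy = 182.8 kWh
Cost = 182.8 × ₹7.8 = ₹1425.84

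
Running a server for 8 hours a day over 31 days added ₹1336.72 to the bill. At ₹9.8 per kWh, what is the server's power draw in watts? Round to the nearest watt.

Energy = ₹1336.72 ÷ ₹9.8/kWh = 136.4 kWh
Runtime = 8 h/day × 31 days = 248 h
Power = 136.4 kWh ÷ 248 h = 0.55 kW = 550 W

550 W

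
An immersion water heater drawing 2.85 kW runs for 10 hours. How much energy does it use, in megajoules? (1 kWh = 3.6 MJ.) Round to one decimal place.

Energy = 2.85 kW × 10 h = 28.5 kWh
= 28.5 × 3.6 MJ = 102.6 MJ

102.6 MJ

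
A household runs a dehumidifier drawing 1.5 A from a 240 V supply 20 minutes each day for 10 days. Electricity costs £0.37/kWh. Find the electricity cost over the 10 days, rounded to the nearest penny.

Power = 1.5 A × 240 V = 360 W = 0.36 kW
Runtime = 20 min × 10 = 200 min = 3.333333… h
Energy = 0.36 kW × 3.333333… h = 1.2 kWh
Cost = 1.2 kWh × £0.37/kWh = £0.44

£0.44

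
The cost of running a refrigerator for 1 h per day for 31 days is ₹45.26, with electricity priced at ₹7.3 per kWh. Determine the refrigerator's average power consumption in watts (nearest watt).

Energy = ₹45.26 ÷ ₹7.3/kWh = 6.2 kWh
Runtime = 1 h/day × 31 days = 31 h
Power = 6.2 kWh ÷ 31 h = 0.2 kW = 200 W

200 W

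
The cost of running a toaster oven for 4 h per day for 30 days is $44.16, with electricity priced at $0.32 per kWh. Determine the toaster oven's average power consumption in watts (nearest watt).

1150 W

Energy = $44.16 ÷ $0.32/kWh = 138 kWh
Runtime = 4 h/day × 30 days = 120 h
Power = 138 kWh ÷ 120 h = 1.15 kW = 1150 W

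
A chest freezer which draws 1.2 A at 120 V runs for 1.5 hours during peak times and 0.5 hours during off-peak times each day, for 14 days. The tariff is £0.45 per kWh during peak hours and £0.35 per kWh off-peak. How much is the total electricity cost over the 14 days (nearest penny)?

£1.71

Power = 1.2 A × 120 V = 144 W = 0.144 kW
Peak energy = 0.144 kW × 1.5 h × 14 = 3.024 kWh
Off-peak energy = 0.144 kW × 0.5 h × 14 = 1.008 kWh
Cost = 3.024 × £0.45 + 1.008 × £0.35 = £1.3608 + £0.3528 = £1.71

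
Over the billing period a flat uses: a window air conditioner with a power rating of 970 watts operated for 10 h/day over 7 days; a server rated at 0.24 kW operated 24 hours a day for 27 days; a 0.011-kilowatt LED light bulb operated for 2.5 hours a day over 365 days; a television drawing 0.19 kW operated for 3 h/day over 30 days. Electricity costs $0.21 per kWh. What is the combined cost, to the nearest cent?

$52.62

window air conditioner: Runtime = 10 h/day × 7 days = 70 h
window air conditioner: 0.97 kW × 70 h = 67.9 kWh
server: Runtime = 24 h × 27 = 648 h
server: 0.24 kW × 648 h = 155.52 kWh
LED light bulb: Runtime = 2.5 h/day × 365 days = 912.5 h
LED light bulb: 0.011 kW × 912.5 h = 10.0375 kWh
television: Runtime = 3 h/day × 30 days = 90 h
television: 0.19 kW × 90 h = 17.1 kWh
Total energy = 250.5575 kWh
Cost = 250.5575 × $0.21 = $52.62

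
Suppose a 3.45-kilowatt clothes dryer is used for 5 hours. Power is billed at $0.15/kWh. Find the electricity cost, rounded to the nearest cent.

Energy = 3.45 kW × 5 h = 17.25 kWh
Cost = 17.25 kWh × $0.15/kWh = $2.59

$2.59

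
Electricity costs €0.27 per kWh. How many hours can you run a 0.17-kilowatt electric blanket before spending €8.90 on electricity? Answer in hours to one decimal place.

193.9 h

Energy available = €8.90 ÷ €0.27/kWh = 32.963 kWh
Hours = 32.963 kWh ÷ 0.17 kW = 193.9 h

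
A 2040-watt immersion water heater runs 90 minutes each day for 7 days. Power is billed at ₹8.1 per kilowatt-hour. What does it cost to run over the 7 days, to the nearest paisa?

₹173.50

Runtime = 90 min × 7 = 630 min = 10.5 h
Energy = 2.04 kW × 10.5 h = 21.42 kWh
Cost = 21.42 kWh × ₹8.1/kWh = ₹173.50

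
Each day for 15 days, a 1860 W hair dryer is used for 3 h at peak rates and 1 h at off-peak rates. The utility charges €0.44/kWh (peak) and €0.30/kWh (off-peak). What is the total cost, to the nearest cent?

€45.20

Peak energy = 1.86 kW × 3 h × 15 = 83.7 kWh
Off-peak energy = 1.86 kW × 1 h × 15 = 27.9 kWh
Cost = 83.7 × €0.44 + 27.9 × €0.30 = €36.828 + €8.37 = €45.20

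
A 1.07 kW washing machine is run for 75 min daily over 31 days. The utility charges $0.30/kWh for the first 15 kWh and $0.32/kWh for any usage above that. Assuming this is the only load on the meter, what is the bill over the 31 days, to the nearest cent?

Runtime = 75 min × 31 = 2325 min = 38.75 h
Energy = 1.07 kW × 38.75 h = 41.4625 kWh
Tier 1 (0–15 kWh): 15 × $0.30 = $4.5
Above 15 kWh: 26.4625 × $0.32 = $8.468
Bill = $12.97

$12.97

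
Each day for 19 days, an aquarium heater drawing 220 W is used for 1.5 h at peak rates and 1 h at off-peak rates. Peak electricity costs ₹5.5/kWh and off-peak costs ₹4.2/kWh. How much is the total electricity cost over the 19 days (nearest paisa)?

Peak energy = 0.22 kW × 1.5 h × 19 = 6.27 kWh
Off-peak energy = 0.22 kW × 1 h × 19 = 4.18 kWh
Cost = 6.27 × ₹5.5 + 4.18 × ₹4.2 = ₹34.485 + ₹17.556 = ₹52.04

₹52.04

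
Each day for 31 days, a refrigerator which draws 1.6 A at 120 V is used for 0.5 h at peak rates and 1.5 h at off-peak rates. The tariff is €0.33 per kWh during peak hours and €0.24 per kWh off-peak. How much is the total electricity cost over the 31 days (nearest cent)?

€3.12

Power = 1.6 A × 120 V = 192 W = 0.192 kW
Peak energy = 0.192 kW × 0.5 h × 31 = 2.976 kWh
Off-peak energy = 0.192 kW × 1.5 h × 31 = 8.928 kWh
Cost = 2.976 × €0.33 + 8.928 × €0.24 = €0.98208 + €2.14272 = €3.12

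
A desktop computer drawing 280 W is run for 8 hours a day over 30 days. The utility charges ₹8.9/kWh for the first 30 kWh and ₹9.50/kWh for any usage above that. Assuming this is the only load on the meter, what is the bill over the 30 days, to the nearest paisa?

₹620.40

Runtime = 8 h/day × 30 days = 240 h
Energy = 0.28 kW × 240 h = 67.2 kWh
Tier 1 (0–30 kWh): 30 × ₹8.9 = ₹267
Above 30 kWh: 37.2 × ₹9.50 = ₹353.4
Bill = ₹620.40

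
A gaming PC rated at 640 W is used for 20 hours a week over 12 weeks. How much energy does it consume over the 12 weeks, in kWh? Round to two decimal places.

153.60 kWh

Runtime = 20 h/week × 12 weeks = 240 h
Energy = 0.64 kW × 240 h = 153.6 kWh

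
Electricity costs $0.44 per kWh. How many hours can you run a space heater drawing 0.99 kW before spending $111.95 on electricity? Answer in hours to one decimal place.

Energy available = $111.95 ÷ $0.44/kWh = 254.4318 kWh
Hours = 254.4318 kWh ÷ 0.99 kW = 257.0 h

257.0 h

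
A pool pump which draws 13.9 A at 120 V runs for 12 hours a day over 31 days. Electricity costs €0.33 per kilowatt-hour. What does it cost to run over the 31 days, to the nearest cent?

€204.76

Power = 13.9 A × 120 V = 1668 W = 1.668 kW
Runtime = 12 h/day × 31 days = 372 h
Energy = 1.668 kW × 372 h = 620.496 kWh
Cost = 620.496 kWh × €0.33/kWh = €204.76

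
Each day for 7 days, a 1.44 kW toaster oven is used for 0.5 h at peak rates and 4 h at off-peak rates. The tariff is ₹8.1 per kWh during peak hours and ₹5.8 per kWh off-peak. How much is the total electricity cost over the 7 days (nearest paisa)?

Peak energy = 1.44 kW × 0.5 h × 7 = 5.04 kWh
Off-peak energy = 1.44 kW × 4 h × 7 = 40.32 kWh
Cost = 5.04 × ₹8.1 + 40.32 × ₹5.8 = ₹40.824 + ₹233.856 = ₹274.68

₹274.68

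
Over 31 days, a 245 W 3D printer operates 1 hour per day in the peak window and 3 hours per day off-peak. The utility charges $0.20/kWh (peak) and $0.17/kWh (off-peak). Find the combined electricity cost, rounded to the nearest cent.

Peak energy = 0.245 kW × 1 h × 31 = 7.595 kWh
Off-peak energy = 0.245 kW × 3 h × 31 = 22.785 kWh
Cost = 7.595 × $0.20 + 22.785 × $0.17 = $1.519 + $3.87345 = $5.39

$5.39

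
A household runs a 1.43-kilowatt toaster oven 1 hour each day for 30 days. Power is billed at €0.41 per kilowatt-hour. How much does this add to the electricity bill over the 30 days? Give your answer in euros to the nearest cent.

Runtime = 1 h/day × 30 days = 30 h
Energy = 1.43 kW × 30 h = 42.9 kWh
Cost = 42.9 kWh × €0.41/kWh = €17.59

€17.59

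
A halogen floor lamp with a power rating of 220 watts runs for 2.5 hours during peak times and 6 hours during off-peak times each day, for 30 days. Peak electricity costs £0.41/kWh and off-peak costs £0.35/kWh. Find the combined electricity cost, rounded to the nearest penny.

Peak energy = 0.22 kW × 2.5 h × 30 = 16.5 kWh
Off-peak energy = 0.22 kW × 6 h × 30 = 39.6 kWh
Cost = 16.5 × £0.41 + 39.6 × £0.35 = £6.765 + £13.86 = £20.63

£20.63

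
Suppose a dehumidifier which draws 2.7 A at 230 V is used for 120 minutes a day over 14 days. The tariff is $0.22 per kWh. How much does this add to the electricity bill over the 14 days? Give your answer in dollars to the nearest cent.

Power = 2.7 A × 230 V = 621 W = 0.621 kW
Runtime = 120 min × 14 = 1680 min = 28 h
Energy = 0.621 kW × 28 h = 17.388 kWh
Cost = 17.388 kWh × $0.22/kWh = $3.83

$3.83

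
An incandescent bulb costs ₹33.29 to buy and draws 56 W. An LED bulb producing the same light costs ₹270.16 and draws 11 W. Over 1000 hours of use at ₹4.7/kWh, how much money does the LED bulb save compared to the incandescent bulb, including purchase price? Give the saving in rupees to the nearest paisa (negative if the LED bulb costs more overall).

-₹25.37

incandescent bulb: ₹33.29 + (56/1000) kW × 1000 h × ₹4.7 = ₹33.29 + ₹263.2 = ₹296.49
LED bulb: ₹270.16 + (11/1000) kW × 1000 h × ₹4.7 = ₹270.16 + ₹51.7 = ₹321.86
Saving = ₹296.49 − ₹321.86 = −₹25.37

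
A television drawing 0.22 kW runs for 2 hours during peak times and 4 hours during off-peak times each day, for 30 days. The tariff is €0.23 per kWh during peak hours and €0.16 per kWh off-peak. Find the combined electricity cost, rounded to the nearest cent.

Peak energy = 0.22 kW × 2 h × 30 = 13.2 kWh
Off-peak energy = 0.22 kW × 4 h × 30 = 26.4 kWh
Cost = 13.2 × €0.23 + 26.4 × €0.16 = €3.036 + €4.224 = €7.26

€7.26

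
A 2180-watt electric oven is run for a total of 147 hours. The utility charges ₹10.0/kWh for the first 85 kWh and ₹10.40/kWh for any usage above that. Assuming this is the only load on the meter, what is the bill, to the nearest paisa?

₹3298.78

Energy = 2.18 kW × 147 h = 320.46 kWh
Tier 1 (0–85 kWh): 85 × ₹10.0 = ₹850
Above 85 kWh: 235.46 × ₹10.40 = ₹2448.784
Bill = ₹3298.78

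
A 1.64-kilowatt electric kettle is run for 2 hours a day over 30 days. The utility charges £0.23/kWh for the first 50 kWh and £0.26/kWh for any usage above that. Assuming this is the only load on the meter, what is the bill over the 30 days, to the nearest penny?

Runtime = 2 h/day × 30 days = 60 h
Energy = 1.64 kW × 60 h = 98.4 kWh
Tier 1 (0–50 kWh): 50 × £0.23 = £11.5
Above 50 kWh: 48.4 × £0.26 = £12.584
Bill = £24.08

£24.08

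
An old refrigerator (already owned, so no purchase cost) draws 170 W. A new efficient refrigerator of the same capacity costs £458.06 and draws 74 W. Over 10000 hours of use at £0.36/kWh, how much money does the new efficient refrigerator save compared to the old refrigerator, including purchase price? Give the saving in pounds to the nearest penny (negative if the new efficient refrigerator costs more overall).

-£112.46

old refrigerator: £0.00 + (170/1000) kW × 10000 h × £0.36 = £0.00 + £612 = £612
new efficient refrigerator: £458.06 + (74/1000) kW × 10000 h × £0.36 = £458.06 + £266.4 = £724.46
Saving = £612 − £724.46 = −£112.46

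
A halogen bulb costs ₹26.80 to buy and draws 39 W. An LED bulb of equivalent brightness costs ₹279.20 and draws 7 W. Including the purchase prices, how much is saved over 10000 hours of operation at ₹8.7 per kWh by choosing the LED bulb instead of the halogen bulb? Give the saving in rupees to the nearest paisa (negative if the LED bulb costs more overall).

halogen bulb: ₹26.80 + (39/1000) kW × 10000 h × ₹8.7 = ₹26.80 + ₹3393 = ₹3419.8
LED bulb: ₹279.20 + (7/1000) kW × 10000 h × ₹8.7 = ₹279.20 + ₹609 = ₹888.2
Saving = ₹3419.8 − ₹888.2 = ₹2531.6

₹2531.60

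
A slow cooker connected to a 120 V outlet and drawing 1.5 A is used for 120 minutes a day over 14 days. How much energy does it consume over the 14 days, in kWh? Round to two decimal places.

Power = 1.5 A × 120 V = 180 W = 0.18 kW
Runtime = 120 min × 14 = 1680 min = 28 h
Energy = 0.18 kW × 28 h = 5.04 kWh

5.04 kWh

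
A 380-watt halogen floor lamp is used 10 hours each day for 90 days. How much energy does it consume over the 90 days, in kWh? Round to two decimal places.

Runtime = 10 h/day × 90 days = 900 h
Energy = 0.38 kW × 900 h = 342 kWh

342.00 kWh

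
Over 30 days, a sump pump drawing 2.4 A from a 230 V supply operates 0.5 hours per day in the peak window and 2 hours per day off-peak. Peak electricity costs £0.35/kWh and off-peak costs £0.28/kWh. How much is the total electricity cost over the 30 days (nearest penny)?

£12.17

Power = 2.4 A × 230 V = 552 W = 0.552 kW
Peak energy = 0.552 kW × 0.5 h × 30 = 8.28 kWh
Off-peak energy = 0.552 kW × 2 h × 30 = 33.12 kWh
Cost = 8.28 × £0.35 + 33.12 × £0.28 = £2.898 + £9.2736 = £12.17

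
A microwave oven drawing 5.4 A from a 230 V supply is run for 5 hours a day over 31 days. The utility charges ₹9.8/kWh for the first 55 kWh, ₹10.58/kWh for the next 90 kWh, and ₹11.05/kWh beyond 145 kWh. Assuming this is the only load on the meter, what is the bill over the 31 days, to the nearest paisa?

₹2016.19

Power = 5.4 A × 230 V = 1242 W = 1.242 kW
Runtime = 5 h/day × 31 days = 155 h
Energy = 1.242 kW × 155 h = 192.51 kWh
Tier 1 (0–55 kWh): 55 × ₹9.8 = ₹539
Tier 2 (55–145 kWh): 90 × ₹10.58 = ₹952.2
Above 145 kWh: 47.51 × ₹11.05 = ₹524.9855
Bill = ₹2016.19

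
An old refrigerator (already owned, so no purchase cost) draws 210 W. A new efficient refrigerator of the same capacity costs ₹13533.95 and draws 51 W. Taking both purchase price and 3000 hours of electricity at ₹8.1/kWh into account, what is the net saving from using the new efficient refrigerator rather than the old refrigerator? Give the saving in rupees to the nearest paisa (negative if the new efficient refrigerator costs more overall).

-₹9670.25

old refrigerator: ₹0.00 + (210/1000) kW × 3000 h × ₹8.1 = ₹0.00 + ₹5103 = ₹5103
new efficient refrigerator: ₹13533.95 + (51/1000) kW × 3000 h × ₹8.1 = ₹13533.95 + ₹1239.3 = ₹14773.25
Saving = ₹5103 − ₹14773.25 = −₹9670.25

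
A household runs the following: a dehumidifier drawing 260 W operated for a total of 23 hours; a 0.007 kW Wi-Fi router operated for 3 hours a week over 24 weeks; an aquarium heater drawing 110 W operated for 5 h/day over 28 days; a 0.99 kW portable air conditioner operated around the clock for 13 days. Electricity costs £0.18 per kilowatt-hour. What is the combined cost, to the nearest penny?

£59.54

dehumidifier: 0.26 kW × 23 h = 5.98 kWh
Wi-Fi router: Runtime = 3 h/week × 24 weeks = 72 h
Wi-Fi router: 0.007 kW × 72 h = 0.504 kWh
aquarium heater: Runtime = 5 h/day × 28 days = 140 h
aquarium heater: 0.11 kW × 140 h = 15.4 kWh
portable air conditioner: Runtime = 24 h × 13 = 312 h
portable air conditioner: 0.99 kW × 312 h = 308.88 kWh
Total energy = 330.764 kWh
Cost = 330.764 × £0.18 = £59.54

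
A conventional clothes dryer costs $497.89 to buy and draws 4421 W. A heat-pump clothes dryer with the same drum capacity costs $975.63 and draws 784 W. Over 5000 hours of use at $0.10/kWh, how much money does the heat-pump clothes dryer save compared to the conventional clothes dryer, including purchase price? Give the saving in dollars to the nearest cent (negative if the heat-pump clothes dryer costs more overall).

$1340.76

conventional clothes dryer: $497.89 + (4421/1000) kW × 5000 h × $0.10 = $497.89 + $2210.5 = $2708.39
heat-pump clothes dryer: $975.63 + (784/1000) kW × 5000 h × $0.10 = $975.63 + $392 = $1367.63
Saving = $2708.39 − $1367.63 = $1340.76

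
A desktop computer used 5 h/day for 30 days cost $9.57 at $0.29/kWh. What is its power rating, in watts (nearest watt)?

220 W

Energy = $9.57 ÷ $0.29/kWh = 33 kWh
Runtime = 5 h/day × 30 days = 150 h
Power = 33 kWh ÷ 150 h = 0.22 kW = 220 W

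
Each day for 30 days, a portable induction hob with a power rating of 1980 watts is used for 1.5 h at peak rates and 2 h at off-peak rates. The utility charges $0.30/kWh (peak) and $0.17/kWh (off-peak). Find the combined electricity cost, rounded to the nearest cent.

Peak energy = 1.98 kW × 1.5 h × 30 = 89.1 kWh
Off-peak energy = 1.98 kW × 2 h × 30 = 118.8 kWh
Cost = 89.1 × $0.30 + 118.8 × $0.17 = $26.73 + $20.196 = $46.93

$46.93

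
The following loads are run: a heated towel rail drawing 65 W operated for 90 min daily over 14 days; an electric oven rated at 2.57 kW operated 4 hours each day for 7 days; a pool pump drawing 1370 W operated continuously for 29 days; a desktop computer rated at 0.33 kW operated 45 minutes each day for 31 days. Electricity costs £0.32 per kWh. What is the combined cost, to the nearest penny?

£331.05

heated towel rail: Runtime = 90 min × 14 = 1260 min = 21 h
heated towel rail: 0.065 kW × 21 h = 1.365 kWh
electric oven: Runtime = 4 h/day × 7 days = 28 h
electric oven: 2.57 kW × 28 h = 71.96 kWh
pool pump: Runtime = 24 h × 29 = 696 h
pool pump: 1.37 kW × 696 h = 953.52 kWh
desktop computer: Runtime = 45 min × 31 = 1395 min = 23.25 h
desktop computer: 0.33 kW × 23.25 h = 7.6725 kWh
Total energy = 1034.5175 kWh
Cost = 1034.5175 × £0.32 = £331.05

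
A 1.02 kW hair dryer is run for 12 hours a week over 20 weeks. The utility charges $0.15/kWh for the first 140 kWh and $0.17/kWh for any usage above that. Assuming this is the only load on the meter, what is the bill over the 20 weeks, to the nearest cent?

$38.82

Runtime = 12 h/week × 20 weeks = 240 h
Energy = 1.02 kW × 240 h = 244.8 kWh
Tier 1 (0–140 kWh): 140 × $0.15 = $21
Above 140 kWh: 104.8 × $0.17 = $17.816
Bill = $38.82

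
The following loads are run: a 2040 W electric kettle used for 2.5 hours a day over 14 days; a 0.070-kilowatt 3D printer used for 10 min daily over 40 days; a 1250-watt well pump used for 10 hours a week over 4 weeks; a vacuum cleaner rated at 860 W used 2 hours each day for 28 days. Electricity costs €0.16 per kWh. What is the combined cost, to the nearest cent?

electric kettle: Runtime = 2.5 h/day × 14 days = 35 h
electric kettle: 2.04 kW × 35 h = 71.4 kWh
3D printer: Runtime = 10 min × 40 = 400 min = 6.666666… h
3D printer: 0.07 kW × 6.666666… h = 0.466666… kWh
well pump: Runtime = 10 h/week × 4 weeks = 40 h
well pump: 1.25 kW × 40 h = 50 kWh
vacuum cleaner: Runtime = 2 h/day × 28 days = 56 h
vacuum cleaner: 0.86 kW × 56 h = 48.16 kWh
Total energy = 170.026666… kWh
Cost = 170.026666… × €0.16 = €27.20

€27.20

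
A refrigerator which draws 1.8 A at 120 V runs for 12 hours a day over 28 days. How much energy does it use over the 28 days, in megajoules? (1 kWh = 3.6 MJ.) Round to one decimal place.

Power = 1.8 A × 120 V = 216 W = 0.216 kW
Runtime = 12 h/day × 28 days = 336 h
Energy = 0.216 kW × 336 h = 72.576 kWh
= 72.576 × 3.6 MJ = 261.3 MJ

261.3 MJ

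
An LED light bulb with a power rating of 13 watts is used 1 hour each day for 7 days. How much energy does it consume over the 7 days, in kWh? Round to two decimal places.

0.09 kWh

Runtime = 1 h/day × 7 days = 7 h
Energy = 0.013 kW × 7 h = 0.091 kWh ≈ 0.09 kWh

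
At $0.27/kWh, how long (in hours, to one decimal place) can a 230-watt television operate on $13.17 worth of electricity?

Energy available = $13.17 ÷ $0.27/kWh = 48.7778 kWh
Hours = 48.7778 kWh ÷ 0.23 kW = 212.1 h

212.1 h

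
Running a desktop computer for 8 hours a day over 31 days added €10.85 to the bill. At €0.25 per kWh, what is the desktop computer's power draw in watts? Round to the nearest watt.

Energy = €10.85 ÷ €0.25/kWh = 43.4 kWh
Runtime = 8 h/day × 31 days = 248 h
Power = 43.4 kWh ÷ 248 h = 0.175 kW = 175 W

175 W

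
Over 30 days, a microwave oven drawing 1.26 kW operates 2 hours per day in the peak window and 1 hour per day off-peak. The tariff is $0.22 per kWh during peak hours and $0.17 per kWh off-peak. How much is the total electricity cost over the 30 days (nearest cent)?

Peak energy = 1.26 kW × 2 h × 30 = 75.6 kWh
Off-peak energy = 1.26 kW × 1 h × 30 = 37.8 kWh
Cost = 75.6 × $0.22 + 37.8 × $0.17 = $16.632 + $6.426 = $23.06

$23.06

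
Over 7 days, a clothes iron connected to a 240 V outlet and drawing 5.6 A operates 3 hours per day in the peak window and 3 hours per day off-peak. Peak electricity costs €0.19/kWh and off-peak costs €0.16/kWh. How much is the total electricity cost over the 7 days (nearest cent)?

€9.88

Power = 5.6 A × 240 V = 1344 W = 1.344 kW
Peak energy = 1.344 kW × 3 h × 7 = 28.224 kWh
Off-peak energy = 1.344 kW × 3 h × 7 = 28.224 kWh
Cost = 28.224 × €0.19 + 28.224 × €0.16 = €5.36256 + €4.51584 = €9.88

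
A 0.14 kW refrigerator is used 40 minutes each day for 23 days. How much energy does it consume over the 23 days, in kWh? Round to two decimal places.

Runtime = 40 min × 23 = 920 min = 15.333333… h
Energy = 0.14 kW × 15.333333… h = 2.146666… kWh ≈ 2.15 kWh

2.15 kWh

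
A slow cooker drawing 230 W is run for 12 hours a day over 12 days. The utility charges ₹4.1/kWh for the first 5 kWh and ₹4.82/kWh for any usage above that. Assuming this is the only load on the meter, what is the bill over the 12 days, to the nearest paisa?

Runtime = 12 h/day × 12 days = 144 h
Energy = 0.23 kW × 144 h = 33.12 kWh
Tier 1 (0–5 kWh): 5 × ₹4.1 = ₹20.5
Above 5 kWh: 28.12 × ₹4.82 = ₹135.5384
Bill = ₹156.04

₹156.04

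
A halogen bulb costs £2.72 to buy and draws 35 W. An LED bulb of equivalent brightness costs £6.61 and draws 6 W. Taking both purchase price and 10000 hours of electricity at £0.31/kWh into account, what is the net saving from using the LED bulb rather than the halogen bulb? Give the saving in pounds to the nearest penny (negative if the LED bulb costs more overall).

halogen bulb: £2.72 + (35/1000) kW × 10000 h × £0.31 = £2.72 + £108.5 = £111.22
LED bulb: £6.61 + (6/1000) kW × 10000 h × £0.31 = £6.61 + £18.6 = £25.21
Saving = £111.22 − £25.21 = £86.01

£86.01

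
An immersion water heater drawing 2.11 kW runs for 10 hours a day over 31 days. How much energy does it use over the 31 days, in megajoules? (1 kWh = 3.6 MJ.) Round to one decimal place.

Runtime = 10 h/day × 31 days = 310 h
Energy = 2.11 kW × 310 h = 654.1 kWh
= 654.1 × 3.6 MJ = 2354.8 MJ

2354.8 MJ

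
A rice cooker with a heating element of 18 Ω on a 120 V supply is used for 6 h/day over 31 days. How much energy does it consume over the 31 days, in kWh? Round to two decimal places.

148.80 kWh

Power = V²/R = 120²/18 = 800 W = 0.8 kW
Runtime = 6 h/day × 31 days = 186 h
Energy = 0.8 kW × 186 h = 148.8 kWh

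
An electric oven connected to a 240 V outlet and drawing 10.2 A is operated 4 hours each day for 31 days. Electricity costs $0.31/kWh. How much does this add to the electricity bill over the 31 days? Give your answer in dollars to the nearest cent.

Power = 10.2 A × 240 V = 2448 W = 2.448 kW
Runtime = 4 h/day × 31 days = 124 h
Energy = 2.448 kW × 124 h = 303.552 kWh
Cost = 303.552 kWh × $0.31/kWh = $94.10

$94.10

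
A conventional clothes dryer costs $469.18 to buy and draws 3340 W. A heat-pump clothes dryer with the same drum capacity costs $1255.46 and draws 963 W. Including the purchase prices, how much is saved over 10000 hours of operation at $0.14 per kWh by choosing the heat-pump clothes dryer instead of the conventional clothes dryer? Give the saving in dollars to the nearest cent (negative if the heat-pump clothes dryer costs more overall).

conventional clothes dryer: $469.18 + (3340/1000) kW × 10000 h × $0.14 = $469.18 + $4676 = $5145.18
heat-pump clothes dryer: $1255.46 + (963/1000) kW × 10000 h × $0.14 = $1255.46 + $1348.2 = $2603.66
Saving = $5145.18 − $2603.66 = $2541.52

$2541.52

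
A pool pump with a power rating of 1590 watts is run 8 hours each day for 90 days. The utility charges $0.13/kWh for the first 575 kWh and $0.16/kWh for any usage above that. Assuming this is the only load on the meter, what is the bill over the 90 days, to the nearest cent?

$165.92

Runtime = 8 h/day × 90 days = 720 h
Energy = 1.59 kW × 720 h = 1144.8 kWh
Tier 1 (0–575 kWh): 575 × $0.13 = $74.75
Above 575 kWh: 569.8 × $0.16 = $91.168
Bill = $165.92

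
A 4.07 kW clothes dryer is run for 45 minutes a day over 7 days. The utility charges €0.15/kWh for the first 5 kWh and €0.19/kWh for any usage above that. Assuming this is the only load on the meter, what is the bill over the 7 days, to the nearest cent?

€3.86

Runtime = 45 min × 7 = 315 min = 5.25 h
Energy = 4.07 kW × 5.25 h = 21.3675 kWh
Tier 1 (0–5 kWh): 5 × €0.15 = €0.75
Above 5 kWh: 16.3675 × €0.19 = €3.109825
Bill = €3.86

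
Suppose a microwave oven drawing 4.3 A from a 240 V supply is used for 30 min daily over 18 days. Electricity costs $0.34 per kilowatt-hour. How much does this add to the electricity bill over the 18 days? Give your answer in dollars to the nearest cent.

Power = 4.3 A × 240 V = 1032 W = 1.032 kW
Runtime = 30 min × 18 = 540 min = 9 h
Energy = 1.032 kW × 9 h = 9.288 kWh
Cost = 9.288 kWh × $0.34/kWh = $3.16

$3.16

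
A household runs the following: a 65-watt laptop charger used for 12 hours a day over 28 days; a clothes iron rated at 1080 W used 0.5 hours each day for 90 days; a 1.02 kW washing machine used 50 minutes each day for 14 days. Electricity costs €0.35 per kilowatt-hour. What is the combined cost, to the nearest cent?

laptop charger: Runtime = 12 h/day × 28 days = 336 h
laptop charger: 0.065 kW × 336 h = 21.84 kWh
clothes iron: Runtime = 0.5 h/day × 90 days = 45 h
clothes iron: 1.08 kW × 45 h = 48.6 kWh
washing machine: Runtime = 50 min × 14 = 700 min = 11.666666… h
washing machine: 1.02 kW × 11.666666… h = 11.9 kWh
Total energy = 82.34 kWh
Cost = 82.34 × €0.35 = €28.82

€28.82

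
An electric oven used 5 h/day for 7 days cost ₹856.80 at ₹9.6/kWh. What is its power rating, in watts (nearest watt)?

Energy = ₹856.80 ÷ ₹9.6/kWh = 89.25 kWh
Runtime = 5 h/day × 7 days = 35 h
Power = 89.25 kWh ÷ 35 h = 2.55 kW = 2550 W

2550 W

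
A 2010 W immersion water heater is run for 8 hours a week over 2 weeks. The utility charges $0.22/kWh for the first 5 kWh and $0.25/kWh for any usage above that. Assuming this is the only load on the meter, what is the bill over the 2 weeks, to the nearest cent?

$7.89

Runtime = 8 h/week × 2 weeks = 16 h
Energy = 2.01 kW × 16 h = 32.16 kWh
Tier 1 (0–5 kWh): 5 × $0.22 = $1.1
Above 5 kWh: 27.16 × $0.25 = $6.79
Bill = $7.89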